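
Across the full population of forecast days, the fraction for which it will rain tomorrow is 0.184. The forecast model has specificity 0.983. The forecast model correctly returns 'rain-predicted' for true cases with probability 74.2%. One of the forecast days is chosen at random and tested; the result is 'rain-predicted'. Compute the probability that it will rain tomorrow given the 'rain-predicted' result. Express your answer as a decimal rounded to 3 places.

P(H | E) ≈ 0.908

Write H for 'it will rain tomorrow'. Prior odds H:¬H = 0.184/0.816 = 0.22549. For the 'rain-predicted' outcome, the likelihood ratio is 0.742/0.017 = 43.647.
Posterior odds = 0.22549 × 43.647 = 9.8420, so P(H|E) = 9.8420/(1+9.8420) = 0.908.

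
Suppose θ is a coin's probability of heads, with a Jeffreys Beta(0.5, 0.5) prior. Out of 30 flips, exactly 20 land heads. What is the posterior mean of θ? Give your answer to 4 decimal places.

Observing 20 successes and 10 failures updates Beta(0.5, 0.5) by adding the success and failure counts to the two shape parameters: α = 0.5+20 = 20.5, β = 0.5+10 = 10.5.
Posterior mean = α/(α+β) = 20.5/31 = 0.6613.

Posterior mean ≈ 0.6613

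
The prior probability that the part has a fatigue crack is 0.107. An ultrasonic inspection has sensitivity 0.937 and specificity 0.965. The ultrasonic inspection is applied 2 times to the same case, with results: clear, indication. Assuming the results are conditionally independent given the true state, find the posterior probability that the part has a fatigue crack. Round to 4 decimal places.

Let H be the event that the part has a fatigue crack; start with P(H) = 0.107. P('indication'|H) = 0.937, P('indication'|¬H) = 0.035.
Update on result 1 ('clear'): P(H) ← 0.063·0.1070 / (0.063·0.1070 + 0.965·0.8930) = 0.0067410/0.86849 = 0.0078.
Update on result 2 ('indication'): P(H) ← 0.937·0.0078 / (0.937·0.0078 + 0.035·0.9922) = 0.0072728/0.042001 = 0.1732.

Posterior P(H) ≈ 0.1732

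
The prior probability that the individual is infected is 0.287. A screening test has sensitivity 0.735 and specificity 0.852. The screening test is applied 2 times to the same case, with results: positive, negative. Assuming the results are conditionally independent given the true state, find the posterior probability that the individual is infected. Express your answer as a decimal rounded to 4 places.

Posterior P(H) ≈ 0.3834

With H the event that the individual is infected, the joint likelihood of the observed sequence is P(data|H) = 0.735·0.265 = 0.19478 and P(data|¬H) = 0.148·0.852 = 0.12610.
Bayes: P(H|data) = 0.287·0.19478 / (0.287·0.19478 + 0.713·0.12610) = 0.055900/0.14581 = 0.3834.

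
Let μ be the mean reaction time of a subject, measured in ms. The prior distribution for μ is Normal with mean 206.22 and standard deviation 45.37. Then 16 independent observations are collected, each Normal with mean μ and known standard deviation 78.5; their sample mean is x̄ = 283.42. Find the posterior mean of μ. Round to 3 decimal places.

Posterior mean ≈ 271.252

With known σ, the Normal prior is conjugate. Weight on the data is w = (n/σ²)/(n/σ² + 1/τ₀²) = 0.00259645/(0.00259645+0.00048581) = 0.84239.
Posterior mean = w·x̄ + (1−w)·μ₀ = 0.84239·283.42 + 0.15761·206.22 = 271.252.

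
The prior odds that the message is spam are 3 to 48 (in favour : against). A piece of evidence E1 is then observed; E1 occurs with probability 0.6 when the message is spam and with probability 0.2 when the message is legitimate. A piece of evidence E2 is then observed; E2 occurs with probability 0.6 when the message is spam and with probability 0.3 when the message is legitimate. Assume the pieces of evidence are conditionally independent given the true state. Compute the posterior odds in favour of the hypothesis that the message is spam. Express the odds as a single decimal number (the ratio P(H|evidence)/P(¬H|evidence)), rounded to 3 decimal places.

Prior odds = 3/48 = 0.062500.
Likelihood ratio for E1 = 0.6/0.2 = 3.0000.
Likelihood ratio for E2 = 0.6/0.3 = 2.0000.
Posterior odds = prior odds × LR₁ × LR₂ = 0.37500.

Posterior odds ≈ 0.375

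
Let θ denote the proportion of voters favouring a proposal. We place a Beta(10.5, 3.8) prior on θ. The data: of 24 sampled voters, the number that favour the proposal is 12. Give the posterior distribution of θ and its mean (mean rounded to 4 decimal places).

Observing 12 successes and 12 failures updates Beta(10.5, 3.8) by adding the success and failure counts to the two shape parameters: α = 10.5+12 = 22.5, β = 3.8+12 = 15.8.
E[θ | data] = 22.5/(22.5+15.8) = 0.5875.

Posterior: Beta(22.5, 15.8); mean ≈ 0.5875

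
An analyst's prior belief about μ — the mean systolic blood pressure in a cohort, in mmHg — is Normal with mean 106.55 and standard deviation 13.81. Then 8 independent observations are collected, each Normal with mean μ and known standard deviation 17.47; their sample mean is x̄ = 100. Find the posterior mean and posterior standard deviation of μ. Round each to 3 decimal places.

Posterior mean ≈ 101.092; posterior SD ≈ 5.638

Prior precision 1/τ₀² = 1/13.81² = 0.00524340; data precision n/σ² = 8/17.47² = 0.0262122.
Posterior precision = 0.00524340 + 0.0262122 = 0.0314556, giving posterior SD = 1/√0.0314556 = 5.638.
Posterior mean = (0.00524340·106.55 + 0.0262122·100) / 0.0314556 = 101.092.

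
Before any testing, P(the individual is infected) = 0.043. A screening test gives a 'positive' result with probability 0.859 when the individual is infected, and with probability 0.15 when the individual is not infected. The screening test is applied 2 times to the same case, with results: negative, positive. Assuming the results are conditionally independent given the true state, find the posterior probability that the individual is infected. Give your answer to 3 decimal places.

Posterior P(H) ≈ 0.041

With H the event that the individual is infected, the joint likelihood of the observed sequence is P(data|H) = 0.141·0.859 = 0.12112 and P(data|¬H) = 0.85·0.15 = 0.12750.
Bayes: P(H|data) = 0.043·0.12112 / (0.043·0.12112 + 0.957·0.12750) = 0.0052081/0.12723 = 0.0409.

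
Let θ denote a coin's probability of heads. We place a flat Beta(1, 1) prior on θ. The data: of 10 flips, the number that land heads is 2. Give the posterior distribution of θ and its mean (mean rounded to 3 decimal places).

The binomial likelihood is conjugate to the Beta prior: with 2 successes and 8 failures, the posterior is Beta(1+2, 1+8) = Beta(3, 9).
Posterior mean = α/(α+β) = 3/12 = 0.250.

Posterior: Beta(3, 9); mean ≈ 0.250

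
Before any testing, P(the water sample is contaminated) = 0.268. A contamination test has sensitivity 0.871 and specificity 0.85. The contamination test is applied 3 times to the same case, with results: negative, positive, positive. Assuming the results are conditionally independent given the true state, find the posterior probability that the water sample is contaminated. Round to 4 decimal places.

Posterior P(H) ≈ 0.6520

Let H be the event that the water sample is contaminated; start with P(H) = 0.268. P('positive'|H) = 0.871, P('positive'|¬H) = 0.15.
Update on result 1 ('negative'): P(H) ← 0.129·0.2680 / (0.129·0.2680 + 0.85·0.7320) = 0.034572/0.65677 = 0.0526.
Update on result 2 ('positive'): P(H) ← 0.871·0.0526 / (0.871·0.0526 + 0.15·0.9474) = 0.045849/0.18795 = 0.2439.
Update on result 3 ('positive'): P(H) ← 0.871·0.2439 / (0.871·0.2439 + 0.15·0.7561) = 0.21247/0.32588 = 0.6520.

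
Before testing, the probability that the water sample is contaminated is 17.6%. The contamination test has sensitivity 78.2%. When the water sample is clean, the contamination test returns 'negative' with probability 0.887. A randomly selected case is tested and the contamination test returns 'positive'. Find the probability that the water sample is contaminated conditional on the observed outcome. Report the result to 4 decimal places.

P(H | E) ≈ 0.5965

Let H be the event that the water sample is contaminated. P(H) = 0.176, so P(¬H) = 0.824. With E the 'positive' result, P(E|H) = 0.782 and P(E|¬H) = 0.113.
P(E) = 0.782·0.176 + 0.113·0.824 = 0.13763 + 0.093112 = 0.23074.
By Bayes' theorem, P(H|E) = 0.13763 / 0.23074 = 0.5965.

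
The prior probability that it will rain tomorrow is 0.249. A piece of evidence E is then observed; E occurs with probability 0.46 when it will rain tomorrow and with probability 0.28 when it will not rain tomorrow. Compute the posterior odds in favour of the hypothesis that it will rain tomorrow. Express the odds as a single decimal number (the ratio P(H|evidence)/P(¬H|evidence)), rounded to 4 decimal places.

Prior odds = 0.249/(1−0.249) = 0.33156.
Likelihood ratio for E = 0.46/0.28 = 1.6429.
Posterior odds = prior odds × LR = 0.54470.

Posterior odds ≈ 0.5447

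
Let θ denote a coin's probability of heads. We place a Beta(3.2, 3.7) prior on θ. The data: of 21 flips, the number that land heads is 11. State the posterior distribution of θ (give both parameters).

The binomial likelihood is conjugate to the Beta prior: with 11 successes and 10 failures, the posterior is Beta(3.2+11, 3.7+10) = Beta(14.2, 13.7).

Posterior: Beta(14.2, 13.7)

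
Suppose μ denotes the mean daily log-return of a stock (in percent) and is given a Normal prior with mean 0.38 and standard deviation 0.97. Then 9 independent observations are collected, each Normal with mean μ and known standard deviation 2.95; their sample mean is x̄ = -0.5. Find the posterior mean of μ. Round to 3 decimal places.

With known σ, the Normal prior is conjugate. Weight on the data is w = (n/σ²)/(n/σ² + 1/τ₀²) = 1.03419/(1.03419+1.06281) = 0.49317.
Posterior mean = w·x̄ + (1−w)·μ₀ = 0.49317·-0.5 + 0.50683·0.38 = -0.054.

Posterior mean ≈ -0.054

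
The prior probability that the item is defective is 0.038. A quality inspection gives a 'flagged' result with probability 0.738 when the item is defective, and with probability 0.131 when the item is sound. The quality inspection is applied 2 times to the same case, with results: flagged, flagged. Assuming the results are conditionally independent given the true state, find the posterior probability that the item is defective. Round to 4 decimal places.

With H the event that the item is defective, the joint likelihood of the observed sequence is P(data|H) = 0.738·0.738 = 0.54464 and P(data|¬H) = 0.131·0.131 = 0.017161.
Bayes: P(H|data) = 0.038·0.54464 / (0.038·0.54464 + 0.962·0.017161) = 0.020696/0.037205 = 0.5563.

Posterior P(H) ≈ 0.5563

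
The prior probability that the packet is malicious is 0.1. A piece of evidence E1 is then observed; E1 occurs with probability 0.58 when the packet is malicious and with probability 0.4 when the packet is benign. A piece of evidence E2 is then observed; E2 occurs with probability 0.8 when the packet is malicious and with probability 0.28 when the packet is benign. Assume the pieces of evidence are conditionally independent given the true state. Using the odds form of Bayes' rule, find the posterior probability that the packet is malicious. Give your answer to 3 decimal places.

Posterior probability ≈ 0.315

Prior odds = 0.1/(1−0.1) = 0.11111.
Likelihood ratio for E1 = 0.58/0.4 = 1.4500.
Likelihood ratio for E2 = 0.8/0.28 = 2.8571.
Posterior odds = prior odds × LR₁ × LR₂ = 0.46032.
Posterior probability = odds/(1+odds) = 0.46032/1.4603 = 0.315.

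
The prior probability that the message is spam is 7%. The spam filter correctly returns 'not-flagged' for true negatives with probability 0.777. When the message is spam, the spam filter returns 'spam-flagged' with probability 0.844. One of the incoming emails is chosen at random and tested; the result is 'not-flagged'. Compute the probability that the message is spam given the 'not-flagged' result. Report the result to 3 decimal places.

P(H | E) ≈ 0.015

Let H be the event that the message is spam. P(H) = 0.07, so P(¬H) = 0.93. With E the 'not-flagged' result, P(E|H) = 0.156 and P(E|¬H) = 0.777.
P(E) = 0.156·0.07 + 0.777·0.93 = 0.010920 + 0.72261 = 0.73353.
By Bayes' theorem, P(H|E) = 0.010920 / 0.73353 = 0.015.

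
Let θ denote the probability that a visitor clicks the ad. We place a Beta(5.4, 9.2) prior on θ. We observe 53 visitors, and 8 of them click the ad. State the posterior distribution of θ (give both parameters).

Observing 8 successes and 45 failures updates Beta(5.4, 9.2) by adding the success and failure counts to the two shape parameters: α = 5.4+8 = 13.4, β = 9.2+45 = 54.2.

Posterior: Beta(13.4, 54.2)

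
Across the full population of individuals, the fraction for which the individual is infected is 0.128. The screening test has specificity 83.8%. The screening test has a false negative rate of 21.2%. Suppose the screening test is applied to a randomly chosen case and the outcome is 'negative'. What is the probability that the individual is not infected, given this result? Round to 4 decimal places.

P(¬H | E) ≈ 0.9642

Write H for 'the individual is infected'. Prior odds H:¬H = 0.128/0.872 = 0.14679. For the 'negative' outcome, the likelihood ratio is 0.212/0.838 = 0.25298.
Posterior odds = 0.14679 × 0.25298 = 0.037135, so P(H|E) = 0.037135/(1+0.037135) = 0.0358. Then P(¬H|E) = 1 − 0.0358 = 0.9642.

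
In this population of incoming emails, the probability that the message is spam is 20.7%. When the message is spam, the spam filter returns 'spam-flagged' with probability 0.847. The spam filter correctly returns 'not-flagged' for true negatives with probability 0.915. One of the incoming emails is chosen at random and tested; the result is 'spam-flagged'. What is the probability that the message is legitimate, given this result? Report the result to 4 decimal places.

Let H be the event that the message is spam. P(H) = 0.207, so P(¬H) = 0.793. With E the 'spam-flagged' result, P(E|H) = 0.847 and P(E|¬H) = 0.085.
P(E) = 0.847·0.207 + 0.085·0.793 = 0.17533 + 0.067405 = 0.24273.
By Bayes' theorem, P(H|E) = 0.17533 / 0.24273 = 0.7223. Hence P(¬H|E) = 1 − 0.7223 = 0.2777.

P(¬H | E) ≈ 0.2777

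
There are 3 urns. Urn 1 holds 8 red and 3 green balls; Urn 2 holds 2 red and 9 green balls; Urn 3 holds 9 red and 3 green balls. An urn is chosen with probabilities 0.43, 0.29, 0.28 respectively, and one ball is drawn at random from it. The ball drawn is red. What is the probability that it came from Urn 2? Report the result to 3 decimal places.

P(red|Urn 1) = 0.7273; P(red|Urn 2) = 0.1818; P(red|Urn 3) = 0.75.
Prior × likelihood for each source: 0.43·0.7273=0.3127, 0.29·0.1818=0.05273, 0.28·0.75=0.2100. Summing gives P(red) = 0.57545.
P(Urn 2 | red) = 0.05273 / 0.57545 = 0.092.

Posterior probability ≈ 0.092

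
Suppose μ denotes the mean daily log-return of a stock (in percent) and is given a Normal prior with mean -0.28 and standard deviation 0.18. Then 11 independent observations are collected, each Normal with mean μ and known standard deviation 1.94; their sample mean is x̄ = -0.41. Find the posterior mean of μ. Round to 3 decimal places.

Posterior mean ≈ -0.291

With known σ, the Normal prior is conjugate. Weight on the data is w = (n/σ²)/(n/σ² + 1/τ₀²) = 2.92273/(2.92273+30.8642) = 0.086505.
Posterior mean = w·x̄ + (1−w)·μ₀ = 0.086505·-0.41 + 0.91350·-0.28 = -0.291.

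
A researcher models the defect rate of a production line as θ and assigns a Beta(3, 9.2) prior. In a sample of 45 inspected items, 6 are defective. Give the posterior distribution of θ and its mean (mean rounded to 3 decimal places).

Posterior: Beta(9, 48.2); mean ≈ 0.157

Observing 6 successes and 39 failures updates Beta(3, 9.2) by adding the success and failure counts to the two shape parameters: α = 3+6 = 9, β = 9.2+39 = 48.2.
Posterior mean = α/(α+β) = 9/57.2 = 0.157.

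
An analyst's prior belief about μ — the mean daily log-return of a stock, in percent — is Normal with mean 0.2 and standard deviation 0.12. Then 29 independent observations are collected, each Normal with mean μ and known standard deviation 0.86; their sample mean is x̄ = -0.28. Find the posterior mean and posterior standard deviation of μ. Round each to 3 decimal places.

Posterior mean ≈ 0.027; posterior SD ≈ 0.096

Prior precision 1/τ₀² = 1/0.12² = 69.4444; data precision n/σ² = 29/0.86² = 39.2104.
Posterior precision = 69.4444 + 39.2104 = 108.655, giving posterior SD = 1/√108.655 = 0.096.
Posterior mean = (69.4444·0.2 + 39.2104·-0.28) / 108.655 = 0.027.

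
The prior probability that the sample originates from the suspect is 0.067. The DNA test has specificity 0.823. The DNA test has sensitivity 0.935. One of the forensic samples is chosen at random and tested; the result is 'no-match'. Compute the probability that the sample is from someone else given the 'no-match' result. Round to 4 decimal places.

P(¬H | E) ≈ 0.9944

Let H be the event that the sample originates from the suspect. P(H) = 0.067, so P(¬H) = 0.933. With E the 'no-match' result, P(E|H) = 0.065 and P(E|¬H) = 0.823.
P(E) = 0.065·0.067 + 0.823·0.933 = 0.0043550 + 0.76786 = 0.77221.
By Bayes' theorem, P(H|E) = 0.0043550 / 0.77221 = 0.0056. Hence P(¬H|E) = 1 − 0.0056 = 0.9944.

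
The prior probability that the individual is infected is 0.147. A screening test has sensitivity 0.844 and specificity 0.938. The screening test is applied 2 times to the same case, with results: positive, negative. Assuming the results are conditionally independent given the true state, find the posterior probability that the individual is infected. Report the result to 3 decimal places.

With H the event that the individual is infected, the joint likelihood of the observed sequence is P(data|H) = 0.844·0.156 = 0.13166 and P(data|¬H) = 0.062·0.938 = 0.058156.
Bayes: P(H|data) = 0.147·0.13166 / (0.147·0.13166 + 0.853·0.058156) = 0.019355/0.068962 = 0.2807.

Posterior P(H) ≈ 0.281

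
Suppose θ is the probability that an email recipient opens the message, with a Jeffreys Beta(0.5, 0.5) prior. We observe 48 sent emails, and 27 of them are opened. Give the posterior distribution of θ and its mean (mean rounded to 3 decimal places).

Observing 27 successes and 21 failures updates Beta(0.5, 0.5) by adding the success and failure counts to the two shape parameters: α = 0.5+27 = 27.5, β = 0.5+21 = 21.5.
E[θ | data] = 27.5/(27.5+21.5) = 0.561.

Posterior: Beta(27.5, 21.5); mean ≈ 0.561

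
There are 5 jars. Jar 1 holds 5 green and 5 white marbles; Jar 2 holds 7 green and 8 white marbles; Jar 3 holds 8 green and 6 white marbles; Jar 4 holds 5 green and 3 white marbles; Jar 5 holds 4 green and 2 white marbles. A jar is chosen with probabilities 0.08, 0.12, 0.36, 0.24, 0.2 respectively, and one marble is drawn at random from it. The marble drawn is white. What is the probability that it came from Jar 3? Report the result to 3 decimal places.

Posterior probability ≈ 0.372

Tabulate prior·likelihood by source: [1] prior 0.08, lik 0.5, product 0.04000; [2] prior 0.12, lik 0.5333, product 0.06400; [3] prior 0.36, lik 0.4286, product 0.1543; [4] prior 0.24, lik 0.375, product 0.09000; [5] prior 0.2, lik 0.3333, product 0.06667.
Normalizing constant = 0.41495; the posterior for Jar 3 is its product over the sum, 0.1543/0.41495 = 0.372.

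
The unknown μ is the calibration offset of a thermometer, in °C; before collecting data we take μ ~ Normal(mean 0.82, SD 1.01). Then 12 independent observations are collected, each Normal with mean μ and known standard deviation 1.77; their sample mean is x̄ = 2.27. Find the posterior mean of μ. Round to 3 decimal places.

With known σ, the Normal prior is conjugate. Weight on the data is w = (n/σ²)/(n/σ² + 1/τ₀²) = 3.83032/(3.83032+0.980296) = 0.79622.
Posterior mean = w·x̄ + (1−w)·μ₀ = 0.79622·2.27 + 0.20378·0.82 = 1.975.

Posterior mean ≈ 1.975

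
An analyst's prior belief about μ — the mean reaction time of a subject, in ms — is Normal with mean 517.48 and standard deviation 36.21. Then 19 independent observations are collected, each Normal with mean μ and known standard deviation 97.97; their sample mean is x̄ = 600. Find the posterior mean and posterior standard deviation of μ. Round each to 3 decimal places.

With known σ, the Normal prior is conjugate. Weight on the data is w = (n/σ²)/(n/σ² + 1/τ₀²) = 0.00197955/(0.00197955+0.00076268) = 0.72188.
Posterior mean = w·x̄ + (1−w)·μ₀ = 0.72188·600 + 0.27812·517.48 = 577.049. Posterior variance = 1/(0.00197955+0.00076268) = 364.666, so SD = 19.096.

Posterior mean ≈ 577.049; posterior SD ≈ 19.096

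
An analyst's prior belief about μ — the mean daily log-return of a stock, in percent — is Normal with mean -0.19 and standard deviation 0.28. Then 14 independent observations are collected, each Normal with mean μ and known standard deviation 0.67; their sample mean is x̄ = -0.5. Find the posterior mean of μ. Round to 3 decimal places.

Prior precision 1/τ₀² = 1/0.28² = 12.7551; data precision n/σ² = 14/0.67² = 31.1873.
Posterior precision = 12.7551 + 31.1873 = 43.9424.
Posterior mean = (12.7551·-0.19 + 31.1873·-0.5) / 43.9424 = -0.410.

Posterior mean ≈ -0.410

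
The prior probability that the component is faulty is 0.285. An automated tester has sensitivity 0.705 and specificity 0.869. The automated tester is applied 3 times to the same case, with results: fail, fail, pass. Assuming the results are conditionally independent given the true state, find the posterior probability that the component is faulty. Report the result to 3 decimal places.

Posterior P(H) ≈ 0.797

With H the event that the component is faulty, the joint likelihood of the observed sequence is P(data|H) = 0.705·0.705·0.295 = 0.14662 and P(data|¬H) = 0.131·0.131·0.869 = 0.014913.
Bayes: P(H|data) = 0.285·0.14662 / (0.285·0.14662 + 0.715·0.014913) = 0.041787/0.052450 = 0.7967.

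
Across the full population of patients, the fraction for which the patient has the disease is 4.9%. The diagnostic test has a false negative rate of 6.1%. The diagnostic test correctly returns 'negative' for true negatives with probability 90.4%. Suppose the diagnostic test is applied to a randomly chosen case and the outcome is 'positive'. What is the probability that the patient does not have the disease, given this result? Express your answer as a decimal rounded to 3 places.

P(¬H | E) ≈ 0.665

Write H for 'the patient has the disease'. Prior odds H:¬H = 0.049/0.951 = 0.051525. For the 'positive' outcome, the likelihood ratio is 0.939/0.096 = 9.7812.
Posterior odds = 0.051525 × 9.7812 = 0.50398, so P(H|E) = 0.50398/(1+0.50398) = 0.335. Then P(¬H|E) = 1 − 0.335 = 0.665.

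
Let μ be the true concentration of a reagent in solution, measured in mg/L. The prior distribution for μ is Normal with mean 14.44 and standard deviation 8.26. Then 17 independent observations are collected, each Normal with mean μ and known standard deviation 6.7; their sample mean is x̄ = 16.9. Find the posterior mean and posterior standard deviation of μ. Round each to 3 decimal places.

Prior precision 1/τ₀² = 1/8.26² = 0.0146568; data precision n/σ² = 17/6.7² = 0.378703.
Posterior precision = 0.0146568 + 0.378703 = 0.393360, giving posterior SD = 1/√0.393360 = 1.594.
Posterior mean = (0.0146568·14.44 + 0.378703·16.9) / 0.393360 = 16.808.

Posterior mean ≈ 16.808; posterior SD ≈ 1.594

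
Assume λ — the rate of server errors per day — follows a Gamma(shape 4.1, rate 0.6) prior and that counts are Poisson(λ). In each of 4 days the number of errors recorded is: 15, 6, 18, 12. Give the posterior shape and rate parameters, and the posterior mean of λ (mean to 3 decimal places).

The Poisson likelihood adds the total count to the shape and the number of exposure periods to the rate. Here ∑xᵢ = 51 and n = 4, so shape 4.1→55.1 and rate 0.6→4.6.
E[λ | data] = 55.1/4.6 = 11.978.

Posterior: Gamma(shape=55.1, rate=4.6); mean ≈ 11.978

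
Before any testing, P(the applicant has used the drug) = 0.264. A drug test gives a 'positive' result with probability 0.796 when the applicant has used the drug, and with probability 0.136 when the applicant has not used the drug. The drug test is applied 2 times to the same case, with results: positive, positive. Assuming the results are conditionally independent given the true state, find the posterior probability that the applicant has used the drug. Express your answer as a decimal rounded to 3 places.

Posterior P(H) ≈ 0.925

Let H be the event that the applicant has used the drug; start with P(H) = 0.264. P('positive'|H) = 0.796, P('positive'|¬H) = 0.136.
Update on result 1 ('positive'): P(H) ← 0.796·0.2640 / (0.796·0.2640 + 0.136·0.7360) = 0.21014/0.31024 = 0.6774.
Update on result 2 ('positive'): P(H) ← 0.796·0.6774 / (0.796·0.6774 + 0.136·0.3226) = 0.53918/0.58306 = 0.9247.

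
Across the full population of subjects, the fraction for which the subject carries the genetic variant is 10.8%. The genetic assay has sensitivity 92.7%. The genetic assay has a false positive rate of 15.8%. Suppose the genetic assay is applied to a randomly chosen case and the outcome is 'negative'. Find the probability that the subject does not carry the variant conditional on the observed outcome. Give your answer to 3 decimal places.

Let H be the event that the subject carries the genetic variant. P(H) = 0.108, so P(¬H) = 0.892. With E the 'negative' result, P(E|H) = 0.073 and P(E|¬H) = 0.842.
P(E) = 0.073·0.108 + 0.842·0.892 = 0.0078840 + 0.75106 = 0.75895.
By Bayes' theorem, P(H|E) = 0.0078840 / 0.75895 = 0.010. Hence P(¬H|E) = 1 − 0.010 = 0.990.

P(¬H | E) ≈ 0.990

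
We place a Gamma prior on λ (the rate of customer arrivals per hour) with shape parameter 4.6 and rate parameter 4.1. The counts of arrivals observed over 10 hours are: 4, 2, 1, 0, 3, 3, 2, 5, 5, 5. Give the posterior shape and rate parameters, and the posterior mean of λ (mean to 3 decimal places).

Posterior: Gamma(shape=34.6, rate=14.1); mean ≈ 2.454

Total count ∑xᵢ = 30 over n = 10 hours.
Gamma is conjugate to the Poisson likelihood: posterior is Gamma(shape = 4.6+30 = 34.6, rate = 4.1+10 = 14.1).
E[λ | data] = 34.6/14.1 = 2.454.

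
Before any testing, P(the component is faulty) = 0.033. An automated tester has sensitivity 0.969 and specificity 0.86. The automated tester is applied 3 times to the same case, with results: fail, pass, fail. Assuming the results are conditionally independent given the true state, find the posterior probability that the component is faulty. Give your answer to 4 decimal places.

Posterior P(H) ≈ 0.0557

Let H be the event that the component is faulty; start with P(H) = 0.033. P('fail'|H) = 0.969, P('fail'|¬H) = 0.14.
Update on result 1 ('fail'): P(H) ← 0.969·0.0330 / (0.969·0.0330 + 0.14·0.9670) = 0.031977/0.16736 = 0.1911.
Update on result 2 ('pass'): P(H) ← 0.031·0.1911 / (0.031·0.1911 + 0.86·0.8089) = 0.0059232/0.70160 = 0.0084.
Update on result 3 ('fail'): P(H) ← 0.969·0.0084 / (0.969·0.0084 + 0.14·0.9916) = 0.0081807/0.14700 = 0.0557.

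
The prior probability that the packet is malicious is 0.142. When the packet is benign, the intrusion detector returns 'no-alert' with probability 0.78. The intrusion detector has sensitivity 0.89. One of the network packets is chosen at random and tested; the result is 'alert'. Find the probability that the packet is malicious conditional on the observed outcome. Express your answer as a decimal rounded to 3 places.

P(H | E) ≈ 0.401

Let H be the event that the packet is malicious. P(H) = 0.142, so P(¬H) = 0.858. With E the 'alert' result, P(E|H) = 0.89 and P(E|¬H) = 0.22.
P(E) = 0.89·0.142 + 0.22·0.858 = 0.12638 + 0.18876 = 0.31514.
By Bayes' theorem, P(H|E) = 0.12638 / 0.31514 = 0.401.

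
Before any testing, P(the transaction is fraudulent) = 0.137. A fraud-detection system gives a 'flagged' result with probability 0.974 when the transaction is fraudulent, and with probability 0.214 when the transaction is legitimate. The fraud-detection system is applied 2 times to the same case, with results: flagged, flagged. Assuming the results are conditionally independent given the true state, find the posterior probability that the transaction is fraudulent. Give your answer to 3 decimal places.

With H the event that the transaction is fraudulent, the joint likelihood of the observed sequence is P(data|H) = 0.974·0.974 = 0.94868 and P(data|¬H) = 0.214·0.214 = 0.045796.
Bayes: P(H|data) = 0.137·0.94868 / (0.137·0.94868 + 0.863·0.045796) = 0.12997/0.16949 = 0.7668.

Posterior P(H) ≈ 0.767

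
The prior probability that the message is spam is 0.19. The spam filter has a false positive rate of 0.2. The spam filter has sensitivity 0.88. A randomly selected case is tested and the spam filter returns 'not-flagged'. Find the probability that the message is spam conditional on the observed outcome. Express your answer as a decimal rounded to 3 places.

P(H | E) ≈ 0.034

Write H for 'the message is spam'. Prior odds H:¬H = 0.19/0.81 = 0.23457. For the 'not-flagged' outcome, the likelihood ratio is 0.12/0.8 = 0.15000.
Posterior odds = 0.23457 × 0.15000 = 0.035185, so P(H|E) = 0.035185/(1+0.035185) = 0.034.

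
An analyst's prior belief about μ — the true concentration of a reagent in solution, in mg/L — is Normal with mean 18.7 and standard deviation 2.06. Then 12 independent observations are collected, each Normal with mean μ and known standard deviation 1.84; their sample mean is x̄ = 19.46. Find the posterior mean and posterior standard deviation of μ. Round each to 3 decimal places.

Posterior mean ≈ 19.413; posterior SD ≈ 0.514

With known σ, the Normal prior is conjugate. Weight on the data is w = (n/σ²)/(n/σ² + 1/τ₀²) = 3.54442/(3.54442+0.235649) = 0.93766.
Posterior mean = w·x̄ + (1−w)·μ₀ = 0.93766·19.46 + 0.062340·18.7 = 19.413. Posterior variance = 1/(3.54442+0.235649) = 0.264545, so SD = 0.514.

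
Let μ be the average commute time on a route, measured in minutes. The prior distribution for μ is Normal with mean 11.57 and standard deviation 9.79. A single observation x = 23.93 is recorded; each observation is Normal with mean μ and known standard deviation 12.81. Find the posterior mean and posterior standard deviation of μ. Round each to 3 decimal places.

Posterior mean ≈ 16.127; posterior SD ≈ 7.778

With known σ, the Normal prior is conjugate. Weight on the data is w = (n/σ²)/(n/σ² + 1/τ₀²) = 0.00609399/(0.00609399+0.0104336) = 0.36872.
Posterior mean = w·x̄ + (1−w)·μ₀ = 0.36872·23.93 + 0.63128·11.57 = 16.127. Posterior variance = 1/(0.00609399+0.0104336) = 60.5049, so SD = 7.778.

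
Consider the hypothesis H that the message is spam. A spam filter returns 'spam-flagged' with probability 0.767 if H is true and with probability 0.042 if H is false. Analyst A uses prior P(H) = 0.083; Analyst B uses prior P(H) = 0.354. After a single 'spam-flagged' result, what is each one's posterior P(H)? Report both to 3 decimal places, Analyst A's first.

Analyst A: 0.623; Analyst B: 0.909

The likelihood ratio for a 'spam-flagged' result is 0.767/0.042 = 18.262.
Analyst A: prior odds 0.083/0.917 = 0.090513; posterior odds 1.6529; posterior probability 0.623.
Analyst B: prior odds 0.354/0.646 = 0.54799; posterior odds 10.007; posterior probability 0.909.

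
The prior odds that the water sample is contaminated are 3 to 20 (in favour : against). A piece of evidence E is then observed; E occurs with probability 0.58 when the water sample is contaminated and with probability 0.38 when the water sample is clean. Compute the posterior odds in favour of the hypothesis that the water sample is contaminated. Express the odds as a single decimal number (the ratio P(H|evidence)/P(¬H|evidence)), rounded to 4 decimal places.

Prior odds = 3/20 = 0.15000.
Likelihood ratio for E = 0.58/0.38 = 1.5263.
Posterior odds = prior odds × LR = 0.22895.

Posterior odds ≈ 0.2289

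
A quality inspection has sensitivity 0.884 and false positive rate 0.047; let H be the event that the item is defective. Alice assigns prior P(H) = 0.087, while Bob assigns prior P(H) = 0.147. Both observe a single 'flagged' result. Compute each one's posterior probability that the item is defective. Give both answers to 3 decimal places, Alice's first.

P('+'|H) = 0.884, P('+'|¬H) = 0.047.
Alice: numerator 0.884·0.087 = 0.076908; evidence = 0.076908+0.047·0.913 = 0.11982; posterior = 0.642.
Bob: numerator 0.884·0.147 = 0.12995; evidence = 0.12995+0.047·0.853 = 0.17004; posterior = 0.764.

Alice: 0.642; Bob: 0.764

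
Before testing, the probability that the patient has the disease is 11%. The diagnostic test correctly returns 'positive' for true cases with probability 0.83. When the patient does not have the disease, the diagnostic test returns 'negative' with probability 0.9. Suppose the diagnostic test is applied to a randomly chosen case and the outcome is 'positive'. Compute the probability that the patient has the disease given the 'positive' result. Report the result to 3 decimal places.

P(H | E) ≈ 0.506

Let H be the event that the patient has the disease. P(H) = 0.11, so P(¬H) = 0.89. With E the 'positive' result, P(E|H) = 0.83 and P(E|¬H) = 0.1.
P(E) = 0.83·0.11 + 0.1·0.89 = 0.091300 + 0.089000 = 0.18030.
By Bayes' theorem, P(H|E) = 0.091300 / 0.18030 = 0.506.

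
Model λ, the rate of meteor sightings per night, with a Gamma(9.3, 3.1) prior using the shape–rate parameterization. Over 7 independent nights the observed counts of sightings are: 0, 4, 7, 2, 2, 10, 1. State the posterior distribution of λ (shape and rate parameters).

Posterior: Gamma(shape=35.3, rate=10.1)

The Poisson likelihood adds the total count to the shape and the number of exposure periods to the rate. Here ∑xᵢ = 26 and n = 7, so shape 9.3→35.3 and rate 3.1→10.1.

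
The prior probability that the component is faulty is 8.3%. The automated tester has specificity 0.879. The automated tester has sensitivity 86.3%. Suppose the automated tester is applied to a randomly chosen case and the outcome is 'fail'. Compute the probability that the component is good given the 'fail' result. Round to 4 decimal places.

Write H for 'the component is faulty'. Prior odds H:¬H = 0.083/0.917 = 0.090513. For the 'fail' outcome, the likelihood ratio is 0.863/0.121 = 7.1322.
Posterior odds = 0.090513 × 7.1322 = 0.64556, so P(H|E) = 0.64556/(1+0.64556) = 0.3923. Then P(¬H|E) = 1 − 0.3923 = 0.6077.

P(¬H | E) ≈ 0.6077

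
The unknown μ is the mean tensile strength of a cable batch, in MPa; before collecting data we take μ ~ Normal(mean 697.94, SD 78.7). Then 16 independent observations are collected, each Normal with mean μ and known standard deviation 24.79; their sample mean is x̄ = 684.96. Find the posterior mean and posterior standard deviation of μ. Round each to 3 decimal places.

Posterior mean ≈ 685.040; posterior SD ≈ 6.178

With known σ, the Normal prior is conjugate. Weight on the data is w = (n/σ²)/(n/σ² + 1/τ₀²) = 0.0260356/(0.0260356+0.00016145) = 0.99384.
Posterior mean = w·x̄ + (1−w)·μ₀ = 0.99384·684.96 + 0.0061631·697.94 = 685.040. Posterior variance = 1/(0.0260356+0.00016145) = 38.1723, so SD = 6.178.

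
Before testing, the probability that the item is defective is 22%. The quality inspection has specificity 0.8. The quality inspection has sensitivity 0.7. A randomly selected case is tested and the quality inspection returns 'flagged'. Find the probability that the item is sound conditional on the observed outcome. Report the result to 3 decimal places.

Write H for 'the item is defective'. Prior odds H:¬H = 0.22/0.78 = 0.28205. For the 'flagged' outcome, the likelihood ratio is 0.7/0.2 = 3.5000.
Posterior odds = 0.28205 × 3.5000 = 0.98718, so P(H|E) = 0.98718/(1+0.98718) = 0.497. Then P(¬H|E) = 1 − 0.497 = 0.503.

P(¬H | E) ≈ 0.503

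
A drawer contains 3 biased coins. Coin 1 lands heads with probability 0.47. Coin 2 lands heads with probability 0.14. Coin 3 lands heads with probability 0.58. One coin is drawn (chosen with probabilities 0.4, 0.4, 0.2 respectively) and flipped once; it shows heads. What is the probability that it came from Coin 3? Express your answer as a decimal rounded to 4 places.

Posterior probability ≈ 0.3222

Tabulate prior·likelihood by source: [1] prior 0.4, lik 0.47, product 0.1880; [2] prior 0.4, lik 0.14, product 0.05600; [3] prior 0.2, lik 0.58, product 0.1160.
Normalizing constant = 0.36000; the posterior for Coin 3 is its product over the sum, 0.1160/0.36000 = 0.3222.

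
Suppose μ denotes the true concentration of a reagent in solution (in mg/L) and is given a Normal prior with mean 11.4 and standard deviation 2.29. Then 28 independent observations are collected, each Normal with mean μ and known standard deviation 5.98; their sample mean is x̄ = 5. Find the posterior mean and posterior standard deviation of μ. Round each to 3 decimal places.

Posterior mean ≈ 6.253; posterior SD ≈ 1.013

With known σ, the Normal prior is conjugate. Weight on the data is w = (n/σ²)/(n/σ² + 1/τ₀²) = 0.782989/(0.782989+0.190690) = 0.80415.
Posterior mean = w·x̄ + (1−w)·μ₀ = 0.80415·5 + 0.19585·11.4 = 6.253. Posterior variance = 1/(0.782989+0.190690) = 1.02703, so SD = 1.013.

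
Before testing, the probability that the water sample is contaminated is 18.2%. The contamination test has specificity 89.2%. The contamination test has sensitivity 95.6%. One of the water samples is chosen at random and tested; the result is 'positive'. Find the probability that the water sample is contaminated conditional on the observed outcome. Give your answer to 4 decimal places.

Let H be the event that the water sample is contaminated. P(H) = 0.182, so P(¬H) = 0.818. With E the 'positive' result, P(E|H) = 0.956 and P(E|¬H) = 0.108.
P(E) = 0.956·0.182 + 0.108·0.818 = 0.17399 + 0.088344 = 0.26234.
By Bayes' theorem, P(H|E) = 0.17399 / 0.26234 = 0.6632.

P(H | E) ≈ 0.6632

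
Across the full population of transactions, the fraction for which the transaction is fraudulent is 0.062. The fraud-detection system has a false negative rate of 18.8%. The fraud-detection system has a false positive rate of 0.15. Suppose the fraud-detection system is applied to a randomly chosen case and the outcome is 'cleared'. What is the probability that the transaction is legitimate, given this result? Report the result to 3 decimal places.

Let H be the event that the transaction is fraudulent. P(H) = 0.062, so P(¬H) = 0.938. With E the 'cleared' result, P(E|H) = 0.188 and P(E|¬H) = 0.85.
P(E) = 0.188·0.062 + 0.85·0.938 = 0.011656 + 0.79730 = 0.80896.
By Bayes' theorem, P(H|E) = 0.011656 / 0.80896 = 0.014. Hence P(¬H|E) = 1 − 0.014 = 0.986.

P(¬H | E) ≈ 0.986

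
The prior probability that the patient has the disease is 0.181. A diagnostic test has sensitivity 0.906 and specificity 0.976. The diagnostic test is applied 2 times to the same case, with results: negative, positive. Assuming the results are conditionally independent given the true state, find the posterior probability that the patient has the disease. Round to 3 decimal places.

Let H be the event that the patient has the disease; start with P(H) = 0.181. P('positive'|H) = 0.906, P('positive'|¬H) = 0.024.
Update on result 1 ('negative'): P(H) ← 0.094·0.1810 / (0.094·0.1810 + 0.976·0.8190) = 0.017014/0.81636 = 0.0208.
Update on result 2 ('positive'): P(H) ← 0.906·0.0208 / (0.906·0.0208 + 0.024·0.9792) = 0.018882/0.042382 = 0.4455.

Posterior P(H) ≈ 0.446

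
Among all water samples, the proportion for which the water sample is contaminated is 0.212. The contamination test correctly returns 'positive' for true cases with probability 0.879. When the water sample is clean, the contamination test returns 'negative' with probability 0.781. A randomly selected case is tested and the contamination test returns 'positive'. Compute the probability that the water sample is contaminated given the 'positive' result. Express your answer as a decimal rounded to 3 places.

P(H | E) ≈ 0.519

Write H for 'the water sample is contaminated'. Prior odds H:¬H = 0.212/0.788 = 0.26904. For the 'positive' outcome, the likelihood ratio is 0.879/0.219 = 4.0137.
Posterior odds = 0.26904 × 4.0137 = 1.0798, so P(H|E) = 1.0798/(1+1.0798) = 0.519.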